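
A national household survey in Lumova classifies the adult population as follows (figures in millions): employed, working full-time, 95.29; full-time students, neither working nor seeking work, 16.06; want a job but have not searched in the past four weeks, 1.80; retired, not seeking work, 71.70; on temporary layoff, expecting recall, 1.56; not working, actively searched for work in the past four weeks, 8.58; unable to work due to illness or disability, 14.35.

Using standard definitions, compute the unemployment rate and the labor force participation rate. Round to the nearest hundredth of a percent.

Employed = 95.29 million.
Unemployed = 1.56 + 8.58 = 10.14 million (jobless and actively searching, or on temporary layoff).
Labor force = 95.29 + 10.14 = 105.43 million.
Not in labor force = 16.06 + 1.80 + 71.70 + 14.35 = 103.91 million (those not working and not actively searching are outside the labor force — including those who want a job but have given up searching).
Civilian working-age population = 105.43 + 103.91 = 209.34 million.
Unemployment rate = 10.14 / 105.43 = 9.62%.
Labor force participation rate = 105.43 / 209.34 = 50.36%.

Unemployment rate ≈ 9.62%; labor force participation rate ≈ 50.36%.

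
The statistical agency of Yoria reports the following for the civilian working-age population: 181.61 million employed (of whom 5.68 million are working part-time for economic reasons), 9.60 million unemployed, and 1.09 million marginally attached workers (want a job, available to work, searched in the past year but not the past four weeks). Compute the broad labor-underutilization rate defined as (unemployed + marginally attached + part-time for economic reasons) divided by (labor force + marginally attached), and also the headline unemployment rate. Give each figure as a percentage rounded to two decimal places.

Broad underutilization rate ≈ 8.51%; headline unemployment rate ≈ 5.02%.

Labor force = 181.61 + 9.60 = 191.21 million.
Numerator = 9.60 + 1.09 + 5.68 = 16.37 million.
Denominator = 191.21 + 1.09 = 192.30 million.
Broad rate = 16.37 / 192.30 = 8.51%.
Headline unemployment rate = 9.60 / 191.21 = 5.02%.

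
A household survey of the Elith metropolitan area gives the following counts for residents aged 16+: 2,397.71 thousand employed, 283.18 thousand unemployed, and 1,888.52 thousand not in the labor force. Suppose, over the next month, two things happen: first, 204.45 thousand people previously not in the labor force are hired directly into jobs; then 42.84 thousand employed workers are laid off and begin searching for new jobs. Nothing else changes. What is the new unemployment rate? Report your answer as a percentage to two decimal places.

Initially, labor force = 2,397.71 + 283.18 = 2,680.89 thousand, so u = 283.18/2,680.89 = 10.56%.
After the first change, employed and labor force both rise by 204.45; unemployed unchanged → E = 2,602.16, U = 283.18, labor force = 2,885.34 thousand.
After the second change, employed falls and unemployed rises by 42.84; labor force unchanged → E = 2,559.32, U = 326.02, labor force = 2,885.34 thousand.
New unemployment rate = 326.02 / 2,885.34 = 11.30%.

New unemployment rate ≈ 11.30%.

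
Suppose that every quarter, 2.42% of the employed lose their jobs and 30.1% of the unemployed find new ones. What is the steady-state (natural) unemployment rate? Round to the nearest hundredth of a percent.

At steady state the flows balance: s·E = f·U, so U/(E+U) = s/(s+f).
u* = 2.42 / (2.42 + 30.1) = 2.42 / 32.52 = 7.44%.

Steady-state unemployment rate ≈ 7.44%.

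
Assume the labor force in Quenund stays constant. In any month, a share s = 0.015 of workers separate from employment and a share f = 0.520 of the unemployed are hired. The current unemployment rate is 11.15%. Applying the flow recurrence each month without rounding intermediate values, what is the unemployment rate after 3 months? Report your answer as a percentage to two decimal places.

With a fixed labor force, u_{t+1} = u_t + s·(1−u_t) − f·u_t = u_t·(1−s−f) + s.
Here 1−s−f = 0.465 and s = 0.015.
u_1 = 0.111500 × 0.465 + 0.015 = 0.066848.
u_2 = 0.066848 × 0.465 + 0.015 = 0.046084.
u_3 = 0.046084 × 0.465 + 0.015 = 0.036429.

Unemployment rate after three months ≈ 3.64%.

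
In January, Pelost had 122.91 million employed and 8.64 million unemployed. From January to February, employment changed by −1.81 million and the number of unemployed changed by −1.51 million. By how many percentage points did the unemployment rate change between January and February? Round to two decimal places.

January: labor force = 122.91 + 8.64 = 131.55; u = 8.64/131.55 = 6.57%.
February: labor force = 121.10 + 7.13 = 128.23; u = 7.13/128.23 = 5.56%.
Change = 5.56% − 6.57% = −1.01 pp.

The unemployment rate changed by −1.01 percentage points.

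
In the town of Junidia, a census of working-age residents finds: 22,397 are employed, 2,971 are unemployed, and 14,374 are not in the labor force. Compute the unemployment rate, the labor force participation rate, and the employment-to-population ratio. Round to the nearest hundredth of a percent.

Unemployment rate ≈ 11.71%; labor force participation rate ≈ 63.83%; employment-population ratio ≈ 56.36%.

Labor force = employed + unemployed = 22,397 + 2,971 = 25,368.
Working-age population = 25,368 + 14,374 = 39,742.
Unemployment rate = 2,971 / 25,368 = 11.71%.
Labor force participation rate = 25,368 / 39,742 = 63.83%.
Employment-population ratio = 22,397 / 39,742 = 56.36%.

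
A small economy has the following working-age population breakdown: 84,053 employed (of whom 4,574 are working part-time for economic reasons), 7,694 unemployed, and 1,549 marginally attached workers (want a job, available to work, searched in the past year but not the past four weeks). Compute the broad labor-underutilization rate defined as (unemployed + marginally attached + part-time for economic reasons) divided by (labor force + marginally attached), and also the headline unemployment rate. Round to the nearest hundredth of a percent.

Broad underutilization rate ≈ 14.81%; headline unemployment rate ≈ 8.39%.

Labor force = 84,053 + 7,694 = 91,747.
Numerator = 7,694 + 1,549 + 4,574 = 13,817.
Denominator = 91,747 + 1,549 = 93,296.
Broad rate = 13,817 / 93,296 = 14.81%.
Headline unemployment rate = 7,694 / 91,747 = 8.39%.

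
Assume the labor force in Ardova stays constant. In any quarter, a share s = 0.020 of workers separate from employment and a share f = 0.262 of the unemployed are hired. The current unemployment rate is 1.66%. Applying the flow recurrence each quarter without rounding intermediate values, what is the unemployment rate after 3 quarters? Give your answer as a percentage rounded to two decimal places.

With a fixed labor force, u_{t+1} = u_t + s·(1−u_t) − f·u_t = u_t·(1−s−f) + s.
Here 1−s−f = 0.718 and s = 0.020.
u_1 = 0.016600 × 0.718 + 0.020 = 0.031919.
u_2 = 0.031919 × 0.718 + 0.020 = 0.042918.
u_3 = 0.042918 × 0.718 + 0.020 = 0.050815.

Unemployment rate after three quarters ≈ 5.08%.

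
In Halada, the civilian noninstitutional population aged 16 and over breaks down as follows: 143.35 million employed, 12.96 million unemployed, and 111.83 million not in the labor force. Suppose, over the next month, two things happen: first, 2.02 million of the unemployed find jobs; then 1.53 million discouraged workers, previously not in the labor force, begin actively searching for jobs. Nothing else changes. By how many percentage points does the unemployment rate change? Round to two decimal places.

Initially, labor force = 143.35 + 12.96 = 156.31 million, so u = 12.96/156.31 = 8.29%.
After the first change, unemployed falls and employed rises by 2.02; labor force unchanged → E = 145.37, U = 10.94, labor force = 156.31 million.
After the second change, unemployed and labor force both rise by 1.53 → E = 145.37, U = 12.47, labor force = 157.84 million.
New unemployment rate = 12.47 / 157.84 = 7.90%.
Change = 7.90% − 8.29% = −0.39 percentage points.

The unemployment rate changes by −0.39 percentage points.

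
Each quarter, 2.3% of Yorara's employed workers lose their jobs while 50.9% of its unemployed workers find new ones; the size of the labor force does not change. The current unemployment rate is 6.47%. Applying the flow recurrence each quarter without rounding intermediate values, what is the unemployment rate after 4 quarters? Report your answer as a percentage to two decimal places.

Unemployment rate after four quarters ≈ 4.43%.

With a fixed labor force, u_{t+1} = u_t + s·(1−u_t) − f·u_t = u_t·(1−s−f) + s.
Here 1−s−f = 0.468 and s = 0.023.
u_1 = 0.064700 × 0.468 + 0.023 = 0.053280.
u_2 = 0.053280 × 0.468 + 0.023 = 0.047935.
u_3 = 0.047935 × 0.468 + 0.023 = 0.045434.
u_4 = 0.045434 × 0.468 + 0.023 = 0.044263.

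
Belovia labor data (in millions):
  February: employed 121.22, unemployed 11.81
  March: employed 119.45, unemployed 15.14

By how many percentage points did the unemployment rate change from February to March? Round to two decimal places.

February: labor force = 121.22 + 11.81 = 133.03; u = 11.81/133.03 = 8.88%.
March: labor force = 119.45 + 15.14 = 134.59; u = 15.14/134.59 = 11.25%.
Change = 11.25% − 8.88% = +2.37 pp.

The unemployment rate changed by +2.37 percentage points.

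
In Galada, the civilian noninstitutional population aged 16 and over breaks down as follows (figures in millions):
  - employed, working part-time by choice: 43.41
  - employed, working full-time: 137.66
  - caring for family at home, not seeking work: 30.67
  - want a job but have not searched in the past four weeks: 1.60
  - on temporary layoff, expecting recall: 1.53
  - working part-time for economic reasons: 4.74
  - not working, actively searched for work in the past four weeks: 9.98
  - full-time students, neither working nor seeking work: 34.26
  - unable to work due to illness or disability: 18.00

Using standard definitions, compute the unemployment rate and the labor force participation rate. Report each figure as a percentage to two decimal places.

Unemployment rate ≈ 5.83%; labor force participation rate ≈ 70.01%.

Employed = 43.41 + 137.66 + 4.74 = 185.81 million (anyone who worked, including part-time for economic reasons, counts as employed).
Unemployed = 1.53 + 9.98 = 11.51 million (jobless and actively searching, or on temporary layoff).
Labor force = 185.81 + 11.51 = 197.32 million.
Not in labor force = 30.67 + 1.60 + 34.26 + 18.00 = 84.53 million (those not working and not actively searching are outside the labor force — including those who want a job but have given up searching).
Civilian working-age population = 197.32 + 84.53 = 281.85 million.
Unemployment rate = 11.51 / 197.32 = 5.83%.
Labor force participation rate = 197.32 / 281.85 = 70.01%.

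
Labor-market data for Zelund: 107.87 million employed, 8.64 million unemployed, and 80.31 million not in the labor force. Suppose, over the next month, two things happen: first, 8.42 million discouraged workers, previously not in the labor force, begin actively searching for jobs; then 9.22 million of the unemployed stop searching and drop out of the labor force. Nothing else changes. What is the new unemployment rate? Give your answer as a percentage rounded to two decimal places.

Initially, labor force = 107.87 + 8.64 = 116.51 million, so u = 8.64/116.51 = 7.42%.
After the first change, unemployed and labor force both rise by 8.42 → E = 107.87, U = 17.06, labor force = 124.93 million.
After the second change, unemployed and labor force both fall by 9.22 → E = 107.87, U = 7.84, labor force = 115.71 million.
New unemployment rate = 7.84 / 115.71 = 6.78%.

New unemployment rate ≈ 6.78%.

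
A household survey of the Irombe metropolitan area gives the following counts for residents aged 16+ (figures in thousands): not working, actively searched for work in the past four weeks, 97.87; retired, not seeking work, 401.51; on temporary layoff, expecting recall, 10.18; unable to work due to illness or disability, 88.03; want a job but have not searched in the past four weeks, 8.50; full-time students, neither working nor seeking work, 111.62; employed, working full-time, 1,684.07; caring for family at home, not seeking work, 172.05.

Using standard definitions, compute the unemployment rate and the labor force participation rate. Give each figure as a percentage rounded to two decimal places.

Unemployment rate ≈ 6.03%; labor force participation rate ≈ 69.63%.

Employed = 1,684.07 thousand.
Unemployed = 97.87 + 10.18 = 108.05 thousand (jobless and actively searching, or on temporary layoff).
Labor force = 1,684.07 + 108.05 = 1,792.12 thousand.
Not in labor force = 401.51 + 88.03 + 8.50 + 111.62 + 172.05 = 781.71 thousand (those not working and not actively searching are outside the labor force — including those who want a job but have given up searching).
Civilian working-age population = 1,792.12 + 781.71 = 2,573.83 thousand.
Unemployment rate = 108.05 / 1,792.12 = 6.03%.
Labor force participation rate = 1,792.12 / 2,573.83 = 69.63%.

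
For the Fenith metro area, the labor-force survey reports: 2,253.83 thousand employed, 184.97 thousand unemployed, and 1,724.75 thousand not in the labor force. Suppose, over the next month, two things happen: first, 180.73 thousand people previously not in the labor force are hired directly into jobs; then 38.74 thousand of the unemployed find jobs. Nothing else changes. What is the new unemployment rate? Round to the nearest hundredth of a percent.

New unemployment rate ≈ 5.58%.

Initially, labor force = 2,253.83 + 184.97 = 2,438.80 thousand, so u = 184.97/2,438.80 = 7.58%.
After the first change, employed and labor force both rise by 180.73; unemployed unchanged → E = 2,434.56, U = 184.97, labor force = 2,619.53 thousand.
After the second change, unemployed falls and employed rises by 38.74; labor force unchanged → E = 2,473.30, U = 146.23, labor force = 2,619.53 thousand.
New unemployment rate = 146.23 / 2,619.53 = 5.58%.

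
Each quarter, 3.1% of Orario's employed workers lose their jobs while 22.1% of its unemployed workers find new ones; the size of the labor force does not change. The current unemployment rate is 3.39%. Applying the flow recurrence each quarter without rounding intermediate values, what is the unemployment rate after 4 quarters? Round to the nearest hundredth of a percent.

Unemployment rate after four quarters ≈ 9.51%.

With a fixed labor force, u_{t+1} = u_t + s·(1−u_t) − f·u_t = u_t·(1−s−f) + s.
Here 1−s−f = 0.748 and s = 0.031.
u_1 = 0.033900 × 0.748 + 0.031 = 0.056357.
u_2 = 0.056357 × 0.748 + 0.031 = 0.073155.
u_3 = 0.073155 × 0.748 + 0.031 = 0.085720.
u_4 = 0.085720 × 0.748 + 0.031 = 0.095119.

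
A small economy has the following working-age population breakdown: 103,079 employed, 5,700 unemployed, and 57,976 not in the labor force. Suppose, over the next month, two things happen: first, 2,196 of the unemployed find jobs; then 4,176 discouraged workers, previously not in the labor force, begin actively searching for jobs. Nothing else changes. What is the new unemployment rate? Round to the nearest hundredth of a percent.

Initially, labor force = 103,079 + 5,700 = 108,779, so u = 5,700/108,779 = 5.24%.
After the first change, unemployed falls and employed rises by 2,196; labor force unchanged → E = 105,275, U = 3,504, labor force = 108,779.
After the second change, unemployed and labor force both rise by 4,176 → E = 105,275, U = 7,680, labor force = 112,955.
New unemployment rate = 7,680 / 112,955 = 6.80%.

New unemployment rate ≈ 6.80%.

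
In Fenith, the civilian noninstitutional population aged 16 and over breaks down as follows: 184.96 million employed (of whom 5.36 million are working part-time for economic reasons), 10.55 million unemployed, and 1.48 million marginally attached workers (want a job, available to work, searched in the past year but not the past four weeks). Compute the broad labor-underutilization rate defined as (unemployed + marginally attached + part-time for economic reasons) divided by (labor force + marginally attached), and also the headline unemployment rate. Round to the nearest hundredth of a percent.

Broad underutilization rate ≈ 8.83%; headline unemployment rate ≈ 5.40%.

Labor force = 184.96 + 10.55 = 195.51 million.
Numerator = 10.55 + 1.48 + 5.36 = 17.39 million.
Denominator = 195.51 + 1.48 = 196.99 million.
Broad rate = 17.39 / 196.99 = 8.83%.
Headline unemployment rate = 10.55 / 195.51 = 5.40%.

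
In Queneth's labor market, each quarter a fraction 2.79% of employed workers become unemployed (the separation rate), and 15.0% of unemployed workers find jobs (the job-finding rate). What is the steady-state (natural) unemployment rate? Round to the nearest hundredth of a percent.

Steady-state unemployment rate ≈ 15.68%.

At steady state the flows balance: s·E = f·U, so U/(E+U) = s/(s+f).
u* = 2.79 / (2.79 + 15.0) = 2.79 / 17.79 = 15.68%.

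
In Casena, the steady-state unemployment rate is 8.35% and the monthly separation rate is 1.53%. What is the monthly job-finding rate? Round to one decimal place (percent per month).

Job-finding rate ≈ 16.8% per month.

From u* = s/(s+f): f = s·(1−u)/u.
f = 1.53 × (1 − 0.0835) / 0.0835 = 1.4022 / 0.0835 ≈ 16.8% per month.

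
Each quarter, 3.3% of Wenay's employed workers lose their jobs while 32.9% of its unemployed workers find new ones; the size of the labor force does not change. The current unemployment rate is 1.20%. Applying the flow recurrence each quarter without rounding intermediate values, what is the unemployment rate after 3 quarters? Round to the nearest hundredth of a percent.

Unemployment rate after three quarters ≈ 7.06%.

With a fixed labor force, u_{t+1} = u_t + s·(1−u_t) − f·u_t = u_t·(1−s−f) + s.
Here 1−s−f = 0.638 and s = 0.033.
u_1 = 0.012000 × 0.638 + 0.033 = 0.040656.
u_2 = 0.040656 × 0.638 + 0.033 = 0.058939.
u_3 = 0.058939 × 0.638 + 0.033 = 0.070603.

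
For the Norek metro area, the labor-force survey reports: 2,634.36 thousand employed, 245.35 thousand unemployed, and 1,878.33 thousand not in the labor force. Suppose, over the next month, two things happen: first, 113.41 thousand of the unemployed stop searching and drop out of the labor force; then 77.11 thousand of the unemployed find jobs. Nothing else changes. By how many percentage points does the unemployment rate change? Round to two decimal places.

Initially, labor force = 2,634.36 + 245.35 = 2,879.71 thousand, so u = 245.35/2,879.71 = 8.52%.
After the first change, unemployed and labor force both fall by 113.41 → E = 2,634.36, U = 131.94, labor force = 2,766.30 thousand.
After the second change, unemployed falls and employed rises by 77.11; labor force unchanged → E = 2,711.47, U = 54.83, labor force = 2,766.30 thousand.
New unemployment rate = 54.83 / 2,766.30 = 1.98%.
Change = 1.98% − 8.52% = −6.54 percentage points.

The unemployment rate changes by −6.54 percentage points.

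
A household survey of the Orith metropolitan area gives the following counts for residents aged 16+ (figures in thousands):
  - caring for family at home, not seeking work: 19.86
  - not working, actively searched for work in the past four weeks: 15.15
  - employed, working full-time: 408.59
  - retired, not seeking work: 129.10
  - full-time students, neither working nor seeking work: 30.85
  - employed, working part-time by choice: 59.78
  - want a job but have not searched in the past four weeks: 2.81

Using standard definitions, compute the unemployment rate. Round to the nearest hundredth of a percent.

Employed = 408.59 + 59.78 = 468.37 thousand.
Unemployed = 15.15 thousand.
Labor force = 468.37 + 15.15 = 483.52 thousand.
Unemployment rate = 15.15 / 483.52 = 3.13%.

Unemployment rate ≈ 3.13%.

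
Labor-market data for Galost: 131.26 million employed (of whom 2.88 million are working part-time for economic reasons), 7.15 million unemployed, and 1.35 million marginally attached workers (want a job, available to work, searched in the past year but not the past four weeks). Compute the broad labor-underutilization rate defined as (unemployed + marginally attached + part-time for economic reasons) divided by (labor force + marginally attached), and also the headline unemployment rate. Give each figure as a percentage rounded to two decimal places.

Broad underutilization rate ≈ 8.14%; headline unemployment rate ≈ 5.17%.

Labor force = 131.26 + 7.15 = 138.41 million.
Numerator = 7.15 + 1.35 + 2.88 = 11.38 million.
Denominator = 138.41 + 1.35 = 139.76 million.
Broad rate = 11.38 / 139.76 = 8.14%.
Headline unemployment rate = 7.15 / 138.41 = 5.17%.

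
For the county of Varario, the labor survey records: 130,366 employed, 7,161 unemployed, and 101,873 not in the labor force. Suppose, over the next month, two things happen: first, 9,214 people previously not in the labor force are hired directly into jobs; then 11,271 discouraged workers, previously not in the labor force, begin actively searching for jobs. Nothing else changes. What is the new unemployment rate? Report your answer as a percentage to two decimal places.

New unemployment rate ≈ 11.66%.

Initially, labor force = 130,366 + 7,161 = 137,527, so u = 7,161/137,527 = 5.21%.
After the first change, employed and labor force both rise by 9,214; unemployed unchanged → E = 139,580, U = 7,161, labor force = 146,741.
After the second change, unemployed and labor force both rise by 11,271 → E = 139,580, U = 18,432, labor force = 158,012.
New unemployment rate = 18,432 / 158,012 = 11.66%.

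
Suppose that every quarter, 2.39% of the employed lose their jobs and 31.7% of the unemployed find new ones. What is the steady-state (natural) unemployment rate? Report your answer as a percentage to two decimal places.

At steady state the flows balance: s·E = f·U, so U/(E+U) = s/(s+f).
u* = 2.39 / (2.39 + 31.7) = 2.39 / 34.09 = 7.01%.

Steady-state unemployment rate ≈ 7.01%.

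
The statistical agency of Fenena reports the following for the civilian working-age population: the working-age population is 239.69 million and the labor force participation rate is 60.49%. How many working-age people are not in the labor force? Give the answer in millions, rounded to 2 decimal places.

About 94.70 million are not in the labor force.

Share not in the labor force = 1 − 0.6049 = 0.3951.
Not in labor force = 0.3951 × 239.69 ≈ 94.70 million.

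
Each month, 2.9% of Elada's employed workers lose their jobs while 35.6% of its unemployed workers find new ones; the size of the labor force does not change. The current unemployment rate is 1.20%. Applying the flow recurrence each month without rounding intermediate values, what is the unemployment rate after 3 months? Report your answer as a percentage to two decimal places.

With a fixed labor force, u_{t+1} = u_t + s·(1−u_t) − f·u_t = u_t·(1−s−f) + s.
Here 1−s−f = 0.615 and s = 0.029.
u_1 = 0.012000 × 0.615 + 0.029 = 0.036380.
u_2 = 0.036380 × 0.615 + 0.029 = 0.051374.
u_3 = 0.051374 × 0.615 + 0.029 = 0.060595.

Unemployment rate after three months ≈ 6.06%.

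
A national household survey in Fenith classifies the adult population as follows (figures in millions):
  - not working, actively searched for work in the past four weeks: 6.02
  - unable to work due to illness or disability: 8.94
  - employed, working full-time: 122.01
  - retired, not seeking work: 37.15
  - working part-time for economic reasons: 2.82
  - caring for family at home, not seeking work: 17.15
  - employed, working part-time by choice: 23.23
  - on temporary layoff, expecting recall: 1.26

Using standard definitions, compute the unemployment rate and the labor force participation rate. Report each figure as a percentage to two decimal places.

Unemployment rate ≈ 4.69%; labor force participation rate ≈ 71.07%.

Employed = 122.01 + 2.82 + 23.23 = 148.06 million (anyone who worked, including part-time for economic reasons, counts as employed).
Unemployed = 6.02 + 1.26 = 7.28 million (jobless and actively searching, or on temporary layoff).
Labor force = 148.06 + 7.28 = 155.34 million.
Not in labor force = 8.94 + 37.15 + 17.15 = 63.24 million (those not working and not actively searching are outside the labor force).
Civilian working-age population = 155.34 + 63.24 = 218.58 million.
Unemployment rate = 7.28 / 155.34 = 4.69%.
Labor force participation rate = 155.34 / 218.58 = 71.07%.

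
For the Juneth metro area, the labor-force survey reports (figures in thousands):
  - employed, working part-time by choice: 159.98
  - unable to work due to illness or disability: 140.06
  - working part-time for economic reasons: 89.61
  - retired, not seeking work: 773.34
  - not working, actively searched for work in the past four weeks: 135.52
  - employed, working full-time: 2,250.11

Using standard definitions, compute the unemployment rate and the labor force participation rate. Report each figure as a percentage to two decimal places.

Unemployment rate ≈ 5.14%; labor force participation rate ≈ 74.26%.

Employed = 159.98 + 89.61 + 2,250.11 = 2,499.70 thousand (anyone who worked, including part-time for economic reasons, counts as employed).
Unemployed = 135.52 thousand.
Labor force = 2,499.70 + 135.52 = 2,635.22 thousand.
Not in labor force = 140.06 + 773.34 = 913.40 thousand (those not working and not actively searching are outside the labor force).
Civilian working-age population = 2,635.22 + 913.40 = 3,548.62 thousand.
Unemployment rate = 135.52 / 2,635.22 = 5.14%.
Labor force participation rate = 2,635.22 / 3,548.62 = 74.26%.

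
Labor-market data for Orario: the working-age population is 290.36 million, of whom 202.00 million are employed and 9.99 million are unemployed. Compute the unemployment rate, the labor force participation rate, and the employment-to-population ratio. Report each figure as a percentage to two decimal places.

Labor force = employed + unemployed = 202.00 + 9.99 = 211.99 million.
Unemployment rate = 9.99 / 211.99 = 4.71%.
Labor force participation rate = 211.99 / 290.36 = 73.01%.
Employment-population ratio = 202.00 / 290.36 = 69.57%.

Unemployment rate ≈ 4.71%; labor force participation rate ≈ 73.01%; employment-population ratio ≈ 69.57%.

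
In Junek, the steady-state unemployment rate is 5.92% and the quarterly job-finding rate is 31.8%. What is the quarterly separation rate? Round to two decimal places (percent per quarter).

From u* = s/(s+f): s = u·f/(1−u).
s = 0.0592 × 31.8 / (1 − 0.0592) = 1.8826 / 0.9408 ≈ 2.00% per quarter.

Separation rate ≈ 2.00% per quarter.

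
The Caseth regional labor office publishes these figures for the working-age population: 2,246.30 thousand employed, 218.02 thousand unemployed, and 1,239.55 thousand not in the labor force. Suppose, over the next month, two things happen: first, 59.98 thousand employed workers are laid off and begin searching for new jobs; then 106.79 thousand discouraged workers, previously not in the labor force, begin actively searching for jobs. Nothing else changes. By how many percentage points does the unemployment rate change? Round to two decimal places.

Initially, labor force = 2,246.30 + 218.02 = 2,464.32 thousand, so u = 218.02/2,464.32 = 8.85%.
After the first change, employed falls and unemployed rises by 59.98; labor force unchanged → E = 2,186.32, U = 278.00, labor force = 2,464.32 thousand.
After the second change, unemployed and labor force both rise by 106.79 → E = 2,186.32, U = 384.79, labor force = 2,571.11 thousand.
New unemployment rate = 384.79 / 2,571.11 = 14.97%.
Change = 14.97% − 8.85% = +6.12 percentage points.

The unemployment rate changes by +6.12 percentage points.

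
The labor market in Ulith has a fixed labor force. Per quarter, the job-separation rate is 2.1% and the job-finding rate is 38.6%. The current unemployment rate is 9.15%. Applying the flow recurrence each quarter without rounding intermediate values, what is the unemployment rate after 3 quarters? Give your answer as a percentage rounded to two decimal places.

With a fixed labor force, u_{t+1} = u_t + s·(1−u_t) − f·u_t = u_t·(1−s−f) + s.
Here 1−s−f = 0.593 and s = 0.021.
u_1 = 0.091500 × 0.593 + 0.021 = 0.075259.
u_2 = 0.075259 × 0.593 + 0.021 = 0.065629.
u_3 = 0.065629 × 0.593 + 0.021 = 0.059918.

Unemployment rate after three quarters ≈ 5.99%.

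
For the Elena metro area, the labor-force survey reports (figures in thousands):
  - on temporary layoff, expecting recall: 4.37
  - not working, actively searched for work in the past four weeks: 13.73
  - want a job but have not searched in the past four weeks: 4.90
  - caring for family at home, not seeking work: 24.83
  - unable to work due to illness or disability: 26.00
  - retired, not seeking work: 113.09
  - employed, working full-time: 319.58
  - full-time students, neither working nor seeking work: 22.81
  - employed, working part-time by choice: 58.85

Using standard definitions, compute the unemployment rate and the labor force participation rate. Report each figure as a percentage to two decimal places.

Employed = 319.58 + 58.85 = 378.43 thousand.
Unemployed = 4.37 + 13.73 = 18.10 thousand (jobless and actively searching, or on temporary layoff).
Labor force = 378.43 + 18.10 = 396.53 thousand.
Not in labor force = 4.90 + 24.83 + 26.00 + 113.09 + 22.81 = 191.63 thousand (those not working and not actively searching are outside the labor force — including those who want a job but have given up searching).
Civilian working-age population = 396.53 + 191.63 = 588.16 thousand.
Unemployment rate = 18.10 / 396.53 = 4.56%.
Labor force participation rate = 396.53 / 588.16 = 67.42%.

Unemployment rate ≈ 4.56%; labor force participation rate ≈ 67.42%.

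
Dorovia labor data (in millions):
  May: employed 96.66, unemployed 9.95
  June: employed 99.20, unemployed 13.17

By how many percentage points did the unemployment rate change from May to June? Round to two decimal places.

The unemployment rate changed by +2.39 percentage points.

May: labor force = 96.66 + 9.95 = 106.61; u = 9.95/106.61 = 9.33%.
June: labor force = 99.20 + 13.17 = 112.37; u = 13.17/112.37 = 11.72%.
Change = 11.72% − 9.33% = +2.39 pp.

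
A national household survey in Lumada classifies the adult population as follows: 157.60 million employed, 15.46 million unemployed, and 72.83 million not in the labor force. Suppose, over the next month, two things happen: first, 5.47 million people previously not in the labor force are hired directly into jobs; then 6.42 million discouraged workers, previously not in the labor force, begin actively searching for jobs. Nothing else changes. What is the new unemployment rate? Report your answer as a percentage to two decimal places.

New unemployment rate ≈ 11.83%.

Initially, labor force = 157.60 + 15.46 = 173.06 million, so u = 15.46/173.06 = 8.93%.
After the first change, employed and labor force both rise by 5.47; unemployed unchanged → E = 163.07, U = 15.46, labor force = 178.53 million.
After the second change, unemployed and labor force both rise by 6.42 → E = 163.07, U = 21.88, labor force = 184.95 million.
New unemployment rate = 21.88 / 184.95 = 11.83%.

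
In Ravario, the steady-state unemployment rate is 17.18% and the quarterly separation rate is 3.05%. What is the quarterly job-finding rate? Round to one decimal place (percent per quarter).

From u* = s/(s+f): f = s·(1−u)/u.
f = 3.05 × (1 − 0.1718) / 0.1718 = 2.5260 / 0.1718 ≈ 14.7% per quarter.

Job-finding rate ≈ 14.7% per quarter.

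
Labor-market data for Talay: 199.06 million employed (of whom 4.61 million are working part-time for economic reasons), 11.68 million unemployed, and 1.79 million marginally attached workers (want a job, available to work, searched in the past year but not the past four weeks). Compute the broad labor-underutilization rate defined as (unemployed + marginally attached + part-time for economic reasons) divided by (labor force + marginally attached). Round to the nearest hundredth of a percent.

Broad underutilization rate ≈ 8.51%.

Labor force = 199.06 + 11.68 = 210.74 million.
Numerator = 11.68 + 1.79 + 4.61 = 18.08 million.
Denominator = 210.74 + 1.79 = 212.53 million.
Broad rate = 18.08 / 212.53 = 8.51%.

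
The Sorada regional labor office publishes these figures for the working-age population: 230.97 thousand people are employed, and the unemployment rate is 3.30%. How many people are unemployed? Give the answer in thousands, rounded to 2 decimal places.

About 7.88 thousand are unemployed.

Let U be the number unemployed. The labor force is E + U, and U/(E+U) = 0.0330.
So U = 0.0330 × 230.97 / (1 − 0.0330) = 7.6220 / 0.9670 ≈ 7.88 thousand.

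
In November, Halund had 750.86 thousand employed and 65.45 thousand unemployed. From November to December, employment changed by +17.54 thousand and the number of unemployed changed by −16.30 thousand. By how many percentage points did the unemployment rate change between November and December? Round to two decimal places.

The unemployment rate changed by −2.01 percentage points.

November: labor force = 750.86 + 65.45 = 816.31; u = 65.45/816.31 = 8.02%.
December: labor force = 768.40 + 49.15 = 817.55; u = 49.15/817.55 = 6.01%.
Change = 6.01% − 8.02% = −2.01 pp.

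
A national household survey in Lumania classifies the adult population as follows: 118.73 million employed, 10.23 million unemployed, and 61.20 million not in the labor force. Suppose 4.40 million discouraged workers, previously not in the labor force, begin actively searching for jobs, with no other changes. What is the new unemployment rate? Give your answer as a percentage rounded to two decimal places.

Initially, labor force = 118.73 + 10.23 = 128.96 million, so u = 10.23/128.96 = 7.93%.
After the change, unemployed and labor force both rise by 4.40 → E = 118.73, U = 14.63, labor force = 133.36 million.
New unemployment rate = 14.63 / 133.36 = 10.97%.

New unemployment rate ≈ 10.97%.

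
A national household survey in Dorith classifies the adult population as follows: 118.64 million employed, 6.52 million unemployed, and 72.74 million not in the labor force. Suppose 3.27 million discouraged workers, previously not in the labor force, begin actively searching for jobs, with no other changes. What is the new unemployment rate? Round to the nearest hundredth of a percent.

Initially, labor force = 118.64 + 6.52 = 125.16 million, so u = 6.52/125.16 = 5.21%.
After the change, unemployed and labor force both rise by 3.27 → E = 118.64, U = 9.79, labor force = 128.43 million.
New unemployment rate = 9.79 / 128.43 = 7.62%.

New unemployment rate ≈ 7.62%.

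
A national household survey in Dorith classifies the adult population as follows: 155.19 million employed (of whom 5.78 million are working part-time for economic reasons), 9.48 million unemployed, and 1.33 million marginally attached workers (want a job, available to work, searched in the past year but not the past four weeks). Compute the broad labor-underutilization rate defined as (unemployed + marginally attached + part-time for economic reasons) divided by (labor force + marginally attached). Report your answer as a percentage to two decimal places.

Labor force = 155.19 + 9.48 = 164.67 million.
Numerator = 9.48 + 1.33 + 5.78 = 16.59 million.
Denominator = 164.67 + 1.33 = 166.00 million.
Broad rate = 16.59 / 166.00 = 9.99%.

Broad underutilization rate ≈ 9.99%.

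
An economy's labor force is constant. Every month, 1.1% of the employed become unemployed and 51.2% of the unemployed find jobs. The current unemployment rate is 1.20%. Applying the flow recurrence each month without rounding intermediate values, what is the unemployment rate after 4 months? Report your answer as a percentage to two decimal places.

With a fixed labor force, u_{t+1} = u_t + s·(1−u_t) − f·u_t = u_t·(1−s−f) + s.
Here 1−s−f = 0.477 and s = 0.011.
u_1 = 0.012000 × 0.477 + 0.011 = 0.016724.
u_2 = 0.016724 × 0.477 + 0.011 = 0.018977.
u_3 = 0.018977 × 0.477 + 0.011 = 0.020052.
u_4 = 0.020052 × 0.477 + 0.011 = 0.020565.

Unemployment rate after four months ≈ 2.06%.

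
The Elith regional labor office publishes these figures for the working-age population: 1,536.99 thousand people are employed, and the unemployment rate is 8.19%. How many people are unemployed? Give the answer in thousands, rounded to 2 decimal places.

About 137.11 thousand are unemployed.

Let U be the number unemployed. The labor force is E + U, and U/(E+U) = 0.0819.
So U = 0.0819 × 1,536.99 / (1 − 0.0819) = 125.8795 / 0.9181 ≈ 137.11 thousand.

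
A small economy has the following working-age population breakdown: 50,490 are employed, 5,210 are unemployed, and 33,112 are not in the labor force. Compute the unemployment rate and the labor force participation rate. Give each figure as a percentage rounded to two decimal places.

Unemployment rate ≈ 9.35%; labor force participation rate ≈ 62.72%.

Labor force = employed + unemployed = 50,490 + 5,210 = 55,700.
Working-age population = 55,700 + 33,112 = 88,812.
Unemployment rate = 5,210 / 55,700 = 9.35%.
Labor force participation rate = 55,700 / 88,812 = 62.72%.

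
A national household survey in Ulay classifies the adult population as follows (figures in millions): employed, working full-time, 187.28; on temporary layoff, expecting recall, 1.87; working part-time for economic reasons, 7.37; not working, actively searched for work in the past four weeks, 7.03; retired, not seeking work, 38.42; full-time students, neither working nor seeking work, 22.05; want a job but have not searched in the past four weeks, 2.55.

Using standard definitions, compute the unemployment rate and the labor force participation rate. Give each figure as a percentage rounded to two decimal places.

Unemployment rate ≈ 4.37%; labor force participation rate ≈ 76.36%.

Employed = 187.28 + 7.37 = 194.65 million (anyone who worked, including part-time for economic reasons, counts as employed).
Unemployed = 1.87 + 7.03 = 8.90 million (jobless and actively searching, or on temporary layoff).
Labor force = 194.65 + 8.90 = 203.55 million.
Not in labor force = 38.42 + 22.05 + 2.55 = 63.02 million (those not working and not actively searching are outside the labor force — including those who want a job but have given up searching).
Civilian working-age population = 203.55 + 63.02 = 266.57 million.
Unemployment rate = 8.90 / 203.55 = 4.37%.
Labor force participation rate = 203.55 / 266.57 = 76.36%.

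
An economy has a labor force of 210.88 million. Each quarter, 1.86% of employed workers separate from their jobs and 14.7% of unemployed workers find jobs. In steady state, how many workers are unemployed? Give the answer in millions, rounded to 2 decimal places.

About 23.69 million are unemployed in steady state.

Steady-state unemployment rate u* = s/(s+f) = 1.86/(1.86+14.7) = 0.112319.
Unemployed = u* × labor force = 0.112319 × 210.88 ≈ 23.69 million.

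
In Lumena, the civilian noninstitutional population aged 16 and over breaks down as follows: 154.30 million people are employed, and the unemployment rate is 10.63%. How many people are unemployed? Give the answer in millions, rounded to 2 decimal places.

About 18.35 million are unemployed.

Let U be the number unemployed. The labor force is E + U, and U/(E+U) = 0.1063.
So U = 0.1063 × 154.30 / (1 − 0.1063) = 16.4021 / 0.8937 ≈ 18.35 million.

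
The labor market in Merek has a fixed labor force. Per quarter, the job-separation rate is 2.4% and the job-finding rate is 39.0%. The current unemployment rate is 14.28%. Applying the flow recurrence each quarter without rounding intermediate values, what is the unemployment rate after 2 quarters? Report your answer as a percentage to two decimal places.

Unemployment rate after two quarters ≈ 8.71%.

With a fixed labor force, u_{t+1} = u_t + s·(1−u_t) − f·u_t = u_t·(1−s−f) + s.
Here 1−s−f = 0.586 and s = 0.024.
u_1 = 0.142800 × 0.586 + 0.024 = 0.107681.
u_2 = 0.107681 × 0.586 + 0.024 = 0.087101.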